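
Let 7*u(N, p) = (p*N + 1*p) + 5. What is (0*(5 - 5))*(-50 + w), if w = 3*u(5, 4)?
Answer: 0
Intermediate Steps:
u(N, p) = 5/7 + p/7 + N*p/7 (u(N, p) = ((p*N + 1*p) + 5)/7 = ((N*p + p) + 5)/7 = ((p + N*p) + 5)/7 = (5 + p + N*p)/7 = 5/7 + p/7 + N*p/7)
w = 87/7 (w = 3*(5/7 + (1/7)*4 + (1/7)*5*4) = 3*(5/7 + 4/7 + 20/7) = 3*(29/7) = 87/7 ≈ 12.429)
(0*(5 - 5))*(-50 + w) = (0*(5 - 5))*(-50 + 87/7) = (0*0)*(-263/7) = 0*(-263/7) = 0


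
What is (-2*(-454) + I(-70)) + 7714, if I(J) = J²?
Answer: 13522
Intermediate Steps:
(-2*(-454) + I(-70)) + 7714 = (-2*(-454) + (-70)²) + 7714 = (908 + 4900) + 7714 = 5808 + 7714 = 13522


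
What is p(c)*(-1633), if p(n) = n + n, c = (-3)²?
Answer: -29394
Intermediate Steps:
c = 9
p(n) = 2*n
p(c)*(-1633) = (2*9)*(-1633) = 18*(-1633) = -29394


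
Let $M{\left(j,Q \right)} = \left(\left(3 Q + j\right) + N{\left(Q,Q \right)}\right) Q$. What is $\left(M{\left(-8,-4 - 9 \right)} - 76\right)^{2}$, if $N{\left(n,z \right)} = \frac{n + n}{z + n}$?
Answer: $272484$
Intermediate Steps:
$N{\left(n,z \right)} = \frac{2 n}{n + z}$
$M{\left(j,Q \right)} = Q \left(1 + j + 3 Q\right)$ ($M{\left(j,Q \right)} = \left(\left(3 Q + j\right) + \frac{2 Q}{Q + Q}\right) Q = \left(\left(j + 3 Q\right) + \frac{2 Q}{2 Q}\right) Q = \left(\left(j + 3 Q\right) + 2 Q \frac{1}{2 Q}\right) Q = \left(\left(j + 3 Q\right) + 1\right) Q = \left(1 + j + 3 Q\right) Q = Q \left(1 + j + 3 Q\right)$)
$\left(M{\left(-8,-4 - 9 \right)} - 76\right)^{2} = \left(\left(-4 - 9\right) \left(1 - 8 + 3 \left(-4 - 9\right)\right) - 76\right)^{2} = \left(- 13 \left(1 - 8 + 3 \left(-13\right)\right) - 76\right)^{2} = \left(- 13 \left(1 - 8 - 39\right) - 76\right)^{2} = \left(\left(-13\right) \left(-46\right) - 76\right)^{2} = \left(598 - 76\right)^{2} = 522^{2} = 272484$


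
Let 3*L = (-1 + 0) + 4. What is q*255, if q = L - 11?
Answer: -2550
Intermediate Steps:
L = 1 (L = ((-1 + 0) + 4)/3 = (-1 + 4)/3 = (⅓)*3 = 1)
q = -10 (q = 1 - 11 = -10)
q*255 = -10*255 = -2550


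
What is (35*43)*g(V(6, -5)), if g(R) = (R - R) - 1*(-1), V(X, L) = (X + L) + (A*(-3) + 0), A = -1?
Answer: 1505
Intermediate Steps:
V(X, L) = 3 + L + X (V(X, L) = (X + L) + (-1*(-3) + 0) = (L + X) + (3 + 0) = (L + X) + 3 = 3 + L + X)
g(R) = 1 (g(R) = 0 + 1 = 1)
(35*43)*g(V(6, -5)) = (35*43)*1 = 1505*1 = 1505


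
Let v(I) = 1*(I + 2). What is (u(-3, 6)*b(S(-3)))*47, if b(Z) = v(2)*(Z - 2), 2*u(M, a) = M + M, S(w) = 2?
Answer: 0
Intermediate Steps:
v(I) = 2 + I (v(I) = 1*(2 + I) = 2 + I)
u(M, a) = M (u(M, a) = (M + M)/2 = (2*M)/2 = M)
b(Z) = -8 + 4*Z (b(Z) = (2 + 2)*(Z - 2) = 4*(-2 + Z) = -8 + 4*Z)
(u(-3, 6)*b(S(-3)))*47 = -3*(-8 + 4*2)*47 = -3*(-8 + 8)*47 = -3*0*47 = 0*47 = 0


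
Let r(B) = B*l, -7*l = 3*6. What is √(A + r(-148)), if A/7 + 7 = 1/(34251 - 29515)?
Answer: 43*√3079510/4144 ≈ 18.209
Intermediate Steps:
l = -18/7 (l = -3*6/7 = -⅐*18 = -18/7 ≈ -2.5714)
A = -232057/4736 (A = -49 + 7/(34251 - 29515) = -49 + 7/4736 = -232057/4736 ≈ -48.999)
r(B) = -18*B/7 (r(B) = B*(-18/7) = -18*B/7)
√(A + r(-148)) = √(-232057/4736 - 18/7*(-148)) = √(-232057/4736 + 2664/7) = √(10992305/33152) = 43*√3079510/4144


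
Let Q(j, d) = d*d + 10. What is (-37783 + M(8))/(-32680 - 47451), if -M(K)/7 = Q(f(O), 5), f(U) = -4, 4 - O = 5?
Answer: 38028/80131 ≈ 0.47457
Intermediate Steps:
O = -1 (O = 4 - 1*5 = 4 - 5 = -1)
Q(j, d) = 10 + d**2 (Q(j, d) = d**2 + 10 = 10 + d**2)
M(K) = -245 (M(K) = -7*(10 + 5**2) = -7*(10 + 25) = -7*35 = -245)
(-37783 + M(8))/(-32680 - 47451) = (-37783 - 245)/(-32680 - 47451) = -38028/(-80131) = -38028*(-1/80131) = 38028/80131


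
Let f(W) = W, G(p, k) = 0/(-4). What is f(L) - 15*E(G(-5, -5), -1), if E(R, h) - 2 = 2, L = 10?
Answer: -50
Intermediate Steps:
G(p, k) = 0 (G(p, k) = 0*(-¼) = 0)
E(R, h) = 4 (E(R, h) = 2 + 2 = 4)
f(L) - 15*E(G(-5, -5), -1) = 10 - 15*4 = 10 - 60 = -50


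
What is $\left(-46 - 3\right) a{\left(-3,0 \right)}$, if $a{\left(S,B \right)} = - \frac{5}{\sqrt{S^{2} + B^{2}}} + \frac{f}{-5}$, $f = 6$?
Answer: $\frac{2107}{15} \approx 140.47$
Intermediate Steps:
$a{\left(S,B \right)} = - \frac{6}{5} - \frac{5}{\sqrt{B^{2} + S^{2}}}$ ($a{\left(S,B \right)} = - \frac{5}{\sqrt{S^{2} + B^{2}}} + \frac{6}{-5} = - \frac{5}{\sqrt{B^{2} + S^{2}}} + 6 \left(- \frac{1}{5}\right) = - \frac{5}{\sqrt{B^{2} + S^{2}}} - \frac{6}{5} = - \frac{6}{5} - \frac{5}{\sqrt{B^{2} + S^{2}}}$)
$\left(-46 - 3\right) a{\left(-3,0 \right)} = \left(-46 - 3\right) \left(- \frac{6}{5} - \frac{5}{\sqrt{0^{2} + \left(-3\right)^{2}}}\right) = - 49 \left(- \frac{6}{5} - \frac{5}{\sqrt{0 + 9}}\right) = - 49 \left(- \frac{6}{5} - \frac{5}{3}\right) = \left(-49\right) \left(- \frac{43}{15}\right) = \frac{2107}{15}$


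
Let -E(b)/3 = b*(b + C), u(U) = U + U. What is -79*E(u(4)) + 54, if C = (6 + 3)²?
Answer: 168798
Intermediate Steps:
u(U) = 2*U
C = 81 (C = 9² = 81)
E(b) = -3*b*(81 + b) (E(b) = -3*b*(b + 81) = -3*b*(81 + b))
-79*E(u(4)) + 54 = -(-237)*2*4*(81 + 2*4) + 54 = -(-237)*8*(81 + 8) + 54 = -(-237)*8*89 + 54 = -79*(-2136) + 54 = 168744 + 54 = 168798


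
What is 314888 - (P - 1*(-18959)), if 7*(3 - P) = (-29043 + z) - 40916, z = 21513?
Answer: 2023036/7 ≈ 2.8901e+5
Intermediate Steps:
P = 48467/7 (P = 3 - ((-29043 + 21513) - 40916)/7 = 3 - (-7530 - 40916)/7 = 3 - 1/7*(-48446) = 3 + 48446/7 = 48467/7 ≈ 6923.9)
314888 - (P - 1*(-18959)) = 314888 - (48467/7 - 1*(-18959)) = 314888 - (48467/7 + 18959) = 314888 - 1*181180/7 = 314888 - 181180/7 = 2023036/7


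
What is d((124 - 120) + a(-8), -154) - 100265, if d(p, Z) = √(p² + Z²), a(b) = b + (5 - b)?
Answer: -100265 + √23797 ≈ -1.0011e+5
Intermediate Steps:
a(b) = 5
d(p, Z) = √(Z² + p²)
d((124 - 120) + a(-8), -154) - 100265 = √((-154)² + ((124 - 120) + 5)²) - 100265 = √(23716 + (4 + 5)²) - 100265 = √(23716 + 9²) - 100265 = √(23716 + 81) - 100265 = √23797 - 100265 = -100265 + √23797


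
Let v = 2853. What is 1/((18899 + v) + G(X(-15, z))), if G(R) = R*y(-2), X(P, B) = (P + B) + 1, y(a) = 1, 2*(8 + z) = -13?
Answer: 2/43447 ≈ 4.6033e-5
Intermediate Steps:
z = -29/2 (z = -8 + (1/2)*(-13) = -8 - 13/2 = -29/2 ≈ -14.500)
X(P, B) = 1 + B + P (X(P, B) = (B + P) + 1 = 1 + B + P)
G(R) = R (G(R) = R*1 = R)
1/((18899 + v) + G(X(-15, z))) = 1/((18899 + 2853) + (1 - 29/2 - 15)) = 1/(21752 - 57/2) = 1/(43447/2) = 2/43447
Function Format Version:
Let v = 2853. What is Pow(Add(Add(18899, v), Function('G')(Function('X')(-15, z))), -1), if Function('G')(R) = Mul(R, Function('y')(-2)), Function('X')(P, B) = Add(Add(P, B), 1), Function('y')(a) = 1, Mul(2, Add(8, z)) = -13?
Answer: Rational(2, 43447) ≈ 4.6033e-5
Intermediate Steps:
z = Rational(-29, 2) (z = Add(-8, Mul(Rational(1, 2), -13)) = Add(-8, Rational(-13, 2)) = Rational(-29, 2) ≈ -14.500)
Function('X')(P, B) = Add(1, B, P) (Function('X')(P, B) = Add(Add(B, P), 1) = Add(1, B, P))
Function('G')(R) = R (Function('G')(R) = Mul(R, 1) = R)
Pow(Add(Add(18899, v), Function('G')(Function('X')(-15, z))), -1) = Pow(Add(Add(18899, 2853), Add(1, Rational(-29, 2), -15)), -1) = Pow(Add(21752, Rational(-57, 2)), -1) = Pow(Rational(43447, 2), -1) = Rational(2, 43447)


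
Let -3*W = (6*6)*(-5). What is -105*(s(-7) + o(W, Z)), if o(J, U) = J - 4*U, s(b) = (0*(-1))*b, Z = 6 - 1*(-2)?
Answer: -2940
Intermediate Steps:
W = 60 (W = -6*6*(-5)/3 = -12*(-5) = -1/3*(-180) = 60)
Z = 8 (Z = 6 + 2 = 8)
s(b) = 0 (s(b) = 0*b = 0)
-105*(s(-7) + o(W, Z)) = -105*(0 + (60 - 4*8)) = -105*(0 + (60 - 32)) = -105*(0 + 28) = -105*28 = -2940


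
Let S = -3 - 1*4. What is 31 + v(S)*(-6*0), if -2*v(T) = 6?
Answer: 31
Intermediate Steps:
S = -7 (S = -3 - 4 = -7)
v(T) = -3 (v(T) = -½*6 = -3)
31 + v(S)*(-6*0) = 31 - (-18)*0 = 31 - 3*0 = 31 + 0 = 31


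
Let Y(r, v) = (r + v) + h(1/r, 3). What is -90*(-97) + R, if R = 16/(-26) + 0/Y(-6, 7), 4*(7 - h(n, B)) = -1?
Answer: 113482/13 ≈ 8729.4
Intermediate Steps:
h(n, B) = 29/4 (h(n, B) = 7 - ¼*(-1) = 7 + ¼ = 29/4)
Y(r, v) = 29/4 + r + v (Y(r, v) = (r + v) + 29/4 = 29/4 + r + v)
R = -8/13 (R = 16/(-26) + 0/(29/4 - 6 + 7) = 16*(-1/26) + 0/(33/4) = -8/13 + 0*(4/33) = -8/13 + 0 = -8/13 ≈ -0.61539)
-90*(-97) + R = -90*(-97) - 8/13 = 8730 - 8/13 = 113482/13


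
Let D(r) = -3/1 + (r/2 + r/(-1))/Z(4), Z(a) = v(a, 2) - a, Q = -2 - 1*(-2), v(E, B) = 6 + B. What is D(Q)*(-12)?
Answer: 36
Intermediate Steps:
Q = 0 (Q = -2 + 2 = 0)
Z(a) = 8 - a (Z(a) = (6 + 2) - a = 8 - a)
D(r) = -3 - r/8 (D(r) = -3/1 + (r/2 + r/(-1))/(8 - 1*4) = -3*1 + (r*(½) + r*(-1))/(8 - 4) = -3 + (r/2 - r)/4 = -3 - r/2*(¼) = -3 - r/8)
D(Q)*(-12) = (-3 - ⅛*0)*(-12) = (-3 + 0)*(-12) = -3*(-12) = 36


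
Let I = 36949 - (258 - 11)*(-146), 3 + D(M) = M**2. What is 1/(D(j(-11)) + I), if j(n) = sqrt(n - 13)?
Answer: 1/72984 ≈ 1.3702e-5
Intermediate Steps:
j(n) = sqrt(-13 + n)
D(M) = -3 + M**2
I = 73011 (I = 36949 - 247*(-146) = 36949 - 1*(-36062) = 36949 + 36062 = 73011)
1/(D(j(-11)) + I) = 1/((-3 + (sqrt(-13 - 11))**2) + 73011) = 1/((-3 + (sqrt(-24))**2) + 73011) = 1/((-3 + (2*I*sqrt(6))**2) + 73011) = 1/((-3 - 24) + 73011) = 1/(-27 + 73011) = 1/72984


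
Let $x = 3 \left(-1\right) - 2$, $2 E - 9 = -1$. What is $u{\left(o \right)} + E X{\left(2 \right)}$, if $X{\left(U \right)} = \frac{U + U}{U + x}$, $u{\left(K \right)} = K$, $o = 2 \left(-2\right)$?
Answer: $- \frac{28}{3} \approx -9.3333$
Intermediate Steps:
$E = 4$ ($E = \frac{9}{2} + \frac{1}{2} \left(-1\right) = \frac{9}{2} - \frac{1}{2} = 4$)
$o = -4$
$x = -5$ ($x = -3 - 2 = -5$)
$X{\left(U \right)} = \frac{2 U}{-5 + U}$ ($X{\left(U \right)} = \frac{U + U}{U - 5} = \frac{2 U}{-5 + U}$)
$u{\left(o \right)} + E X{\left(2 \right)} = -4 + 4 \cdot 2 \cdot 2 \frac{1}{-5 + 2} = -4 + 4 \cdot 2 \cdot 2 \frac{1}{-3} = -4 + 4 \cdot 2 \cdot 2 \left(- \frac{1}{3}\right) = -4 + 4 \left(- \frac{4}{3}\right) = -4 - \frac{16}{3} = - \frac{28}{3}$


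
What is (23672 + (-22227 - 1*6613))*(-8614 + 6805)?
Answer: 9348912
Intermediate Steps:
(23672 + (-22227 - 1*6613))*(-8614 + 6805) = (23672 + (-22227 - 6613))*(-1809) = (23672 - 28840)*(-1809) = -5168*(-1809) = 9348912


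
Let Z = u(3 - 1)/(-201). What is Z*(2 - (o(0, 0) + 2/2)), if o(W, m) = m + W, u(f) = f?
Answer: -2/201 ≈ -0.0099503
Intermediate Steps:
o(W, m) = W + m
Z = -2/201 (Z = (3 - 1)/(-201) = 2*(-1/201) = -2/201 ≈ -0.0099503)
Z*(2 - (o(0, 0) + 2/2)) = -2*(2 - ((0 + 0) + 2/2))/201 = -2*(2 - (0 + 2*(1/2)))/201 = -2*(2 - (0 + 1))/201 = -2*(2 - 1*1)/201 = -2*(2 - 1)/201 = -2/201*1 = -2/201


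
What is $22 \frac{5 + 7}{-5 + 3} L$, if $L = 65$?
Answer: $-8580$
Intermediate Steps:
$22 \frac{5 + 7}{-5 + 3} L = 22 \frac{5 + 7}{-5 + 3} \cdot 65 = 22 \frac{12}{-2} \cdot 65 = 22 \cdot 12 \left(- \frac{1}{2}\right) 65 = 22 \left(-6\right) 65 = \left(-132\right) 65 = -8580$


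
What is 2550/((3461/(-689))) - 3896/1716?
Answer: -757102564/1484769 ≈ -509.91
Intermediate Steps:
2550/((3461/(-689))) - 3896/1716 = 2550/((3461*(-1/689))) - 3896*1/1716 = 2550/(-3461/689) - 974/429 = 2550*(-689/3461) - 974/429 = -1756950/3461 - 974/429 = -757102564/1484769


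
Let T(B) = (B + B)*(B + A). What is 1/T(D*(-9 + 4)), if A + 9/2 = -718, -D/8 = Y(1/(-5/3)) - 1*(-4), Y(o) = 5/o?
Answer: 9/2795000 ≈ 3.2200e-6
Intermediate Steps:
D = 104/3 (D = -8*(5/(1/(-5/3)) - 1*(-4)) = -8*(5/(1/(-5*1/3)) + 4) = -8*(5/(1/(-5/3)) + 4) = -8*(5/(-3/5) + 4) = -8*(5*(-5/3) + 4) = -8*(-25/3 + 4) = -8*(-13/3) = 104/3 ≈ 34.667)
A = -1445/2 (A = -9/2 - 718 = -1445/2 ≈ -722.50)
T(B) = 2*B*(-1445/2 + B) (T(B) = (B + B)*(B - 1445/2) = (2*B)*(-1445/2 + B) = 2*B*(-1445/2 + B))
1/T(D*(-9 + 4)) = 1/((104*(-9 + 4)/3)*(-1445 + 2*(104*(-9 + 4)/3))) = 1/(((104/3)*(-5))*(-1445 + 2*((104/3)*(-5)))) = 1/(-520*(-1445 + 2*(-520/3))/3) = 1/(-520*(-1445 - 1040/3)/3) = 1/(-520/3*(-5375/3)) = 1/(2795000/9) = 9/2795000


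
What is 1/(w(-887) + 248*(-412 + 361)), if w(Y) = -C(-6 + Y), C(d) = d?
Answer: -1/11755 ≈ -8.5070e-5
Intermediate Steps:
w(Y) = 6 - Y (w(Y) = -(-6 + Y) = 6 - Y)
1/(w(-887) + 248*(-412 + 361)) = 1/((6 - 1*(-887)) + 248*(-412 + 361)) = 1/((6 + 887) + 248*(-51)) = 1/(893 - 12648) = 1/(-11755) = -1/11755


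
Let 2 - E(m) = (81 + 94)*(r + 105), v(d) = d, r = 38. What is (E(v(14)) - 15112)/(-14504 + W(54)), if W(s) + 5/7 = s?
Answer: 56189/20231 ≈ 2.7774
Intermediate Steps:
W(s) = -5/7 + s
E(m) = -25023 (E(m) = 2 - (81 + 94)*(38 + 105) = 2 - 175*143 = 2 - 1*25025 = 2 - 25025 = -25023)
(E(v(14)) - 15112)/(-14504 + W(54)) = (-25023 - 15112)/(-14504 + (-5/7 + 54)) = -40135/(-14504 + 373/7) = -40135/(-101155/7) = -40135*(-7/101155) = 56189/20231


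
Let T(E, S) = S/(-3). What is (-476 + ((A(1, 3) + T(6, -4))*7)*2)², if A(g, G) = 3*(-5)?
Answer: 4008004/9 ≈ 4.4533e+5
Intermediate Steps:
T(E, S) = -S/3 (T(E, S) = S*(-⅓) = -S/3)
A(g, G) = -15
(-476 + ((A(1, 3) + T(6, -4))*7)*2)² = (-476 + ((-15 - ⅓*(-4))*7)*2)² = (-476 + ((-15 + 4/3)*7)*2)² = (-476 - 41/3*7*2)² = (-476 - 287/3*2)² = (-476 - 574/3)² = (-2002/3)² = 4008004/9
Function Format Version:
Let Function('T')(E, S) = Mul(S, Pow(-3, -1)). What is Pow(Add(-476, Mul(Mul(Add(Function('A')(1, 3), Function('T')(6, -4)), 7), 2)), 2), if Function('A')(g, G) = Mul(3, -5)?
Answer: Rational(4008004, 9) ≈ 4.4533e+5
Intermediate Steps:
Function('T')(E, S) = Mul(Rational(-1, 3), S) (Function('T')(E, S) = Mul(S, Rational(-1, 3)) = Mul(Rational(-1, 3), S))
Function('A')(g, G) = -15
Pow(Add(-476, Mul(Mul(Add(Function('A')(1, 3), Function('T')(6, -4)), 7), 2)), 2) = Pow(Add(-476, Mul(Mul(Add(-15, Mul(Rational(-1, 3), -4)), 7), 2)), 2) = Pow(Add(-476, Mul(Mul(Add(-15, Rational(4, 3)), 7), 2)), 2) = Pow(Add(-476, Mul(Mul(Rational(-41, 3), 7), 2)), 2) = Pow(Add(-476, Mul(Rational(-287, 3), 2)), 2) = Pow(Add(-476, Rational(-574, 3)), 2) = Pow(Rational(-2002, 3), 2) = Rational(4008004, 9)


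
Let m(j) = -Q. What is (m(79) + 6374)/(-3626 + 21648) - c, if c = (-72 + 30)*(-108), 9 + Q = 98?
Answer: -81741507/18022 ≈ -4535.6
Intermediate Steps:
Q = 89 (Q = -9 + 98 = 89)
m(j) = -89 (m(j) = -1*89 = -89)
c = 4536 (c = -42*(-108) = 4536)
(m(79) + 6374)/(-3626 + 21648) - c = (-89 + 6374)/(-3626 + 21648) - 1*4536 = 6285/18022 - 4536 = -81741507/18022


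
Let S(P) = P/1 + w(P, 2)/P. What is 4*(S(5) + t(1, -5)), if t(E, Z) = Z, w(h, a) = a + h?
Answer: 28/5 ≈ 5.6000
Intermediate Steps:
S(P) = P + (2 + P)/P (S(P) = P/1 + (2 + P)/P = P*1 + (2 + P)/P = P + (2 + P)/P)
4*(S(5) + t(1, -5)) = 4*((1 + 5 + 2/5) - 5) = 4*((1 + 5 + 2*(⅕)) - 5) = 4*((1 + 5 + ⅖) - 5) = 4*(32/5 - 5) = 4*(7/5) = 28/5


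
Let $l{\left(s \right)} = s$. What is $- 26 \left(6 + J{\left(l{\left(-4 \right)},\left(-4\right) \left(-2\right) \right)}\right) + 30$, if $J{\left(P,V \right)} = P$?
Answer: $-22$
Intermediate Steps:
$- 26 \left(6 + J{\left(l{\left(-4 \right)},\left(-4\right) \left(-2\right) \right)}\right) + 30 = - 26 \left(6 - 4\right) + 30 = \left(-26\right) 2 + 30 = -52 + 30 = -22$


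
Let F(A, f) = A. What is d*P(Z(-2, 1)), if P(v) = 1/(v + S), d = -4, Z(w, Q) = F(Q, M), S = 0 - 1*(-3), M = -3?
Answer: -1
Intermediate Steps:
S = 3 (S = 0 + 3 = 3)
Z(w, Q) = Q
P(v) = 1/(3 + v) (P(v) = 1/(v + 3) = 1/(3 + v))
d*P(Z(-2, 1)) = -4/(3 + 1) = -4/4 = -4*¼ = -1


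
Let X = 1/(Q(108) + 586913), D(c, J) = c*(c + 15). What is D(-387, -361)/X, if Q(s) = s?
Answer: 84509891244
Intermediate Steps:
D(c, J) = c*(15 + c)
X = 1/587021 (X = 1/(108 + 586913) = 1/587021 ≈ 1.7035e-6)
D(-387, -361)/X = (-387*(15 - 387))/(1/587021) = -387*(-372)*587021 = 143964*587021 = 84509891244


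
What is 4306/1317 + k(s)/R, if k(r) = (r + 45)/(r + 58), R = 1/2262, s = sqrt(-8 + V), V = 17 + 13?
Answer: 1287363734/733569 + 4901*sqrt(22)/557 ≈ 1796.2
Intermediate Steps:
V = 30
s = sqrt(22) (s = sqrt(-8 + 30) = sqrt(22) ≈ 4.6904)
R = 1/2262 ≈ 0.00044209
k(r) = (45 + r)/(58 + r)
4306/1317 + k(s)/R = 4306/1317 + ((45 + sqrt(22))/(58 + sqrt(22)))/(1/2262) = 4306*(1/1317) + ((45 + sqrt(22))/(58 + sqrt(22)))*2262 = 4306/1317 + 2262*(45 + sqrt(22))/(58 + sqrt(22))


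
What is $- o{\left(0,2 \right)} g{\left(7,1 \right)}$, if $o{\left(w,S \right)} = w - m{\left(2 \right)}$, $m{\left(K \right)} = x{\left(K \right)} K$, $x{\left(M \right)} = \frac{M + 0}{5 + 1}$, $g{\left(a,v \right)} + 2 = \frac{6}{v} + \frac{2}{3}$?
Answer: $\frac{28}{9} \approx 3.1111$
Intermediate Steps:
$g{\left(a,v \right)} = - \frac{4}{3} + \frac{6}{v}$ ($g{\left(a,v \right)} = -2 + \left(\frac{6}{v} + \frac{2}{3}\right) = -2 + \left(\frac{2}{3} + \frac{6}{v}\right) = - \frac{4}{3} + \frac{6}{v}$)
$x{\left(M \right)} = \frac{M}{6}$
$m{\left(K \right)} = \frac{K^{2}}{6}$ ($m{\left(K \right)} = \frac{K}{6} K = \frac{K^{2}}{6}$)
$o{\left(w,S \right)} = - \frac{2}{3} + w$ ($o{\left(w,S \right)} = w - \frac{2^{2}}{6} = w - \frac{1}{6} \cdot 4 = w - \frac{2}{3} = - \frac{2}{3} + w$)
$- o{\left(0,2 \right)} g{\left(7,1 \right)} = - (- \frac{2}{3} + 0) \left(- \frac{4}{3} + \frac{6}{1}\right) = \left(-1\right) \left(- \frac{2}{3}\right) \left(- \frac{4}{3} + 6 \cdot 1\right) = \frac{2 \left(- \frac{4}{3} + 6\right)}{3} = \frac{2}{3} \cdot \frac{14}{3} = \frac{28}{9}$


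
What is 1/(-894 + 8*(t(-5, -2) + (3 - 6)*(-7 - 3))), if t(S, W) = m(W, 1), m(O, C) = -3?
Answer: -1/678 ≈ -0.0014749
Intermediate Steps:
t(S, W) = -3
1/(-894 + 8*(t(-5, -2) + (3 - 6)*(-7 - 3))) = 1/(-894 + 8*(-3 + (3 - 6)*(-7 - 3))) = 1/(-894 + 8*(-3 - 3*(-10))) = 1/(-894 + 8*(-3 + 30)) = 1/(-894 + 8*27) = 1/(-894 + 216) = 1/(-678) = -1/678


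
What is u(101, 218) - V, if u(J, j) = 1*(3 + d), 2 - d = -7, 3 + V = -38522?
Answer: 38537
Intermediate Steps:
V = -38525 (V = -3 - 38522 = -38525)
d = 9 (d = 2 - 1*(-7) = 2 + 7 = 9)
u(J, j) = 12 (u(J, j) = 1*(3 + 9) = 1*12 = 12)
u(101, 218) - V = 12 - 1*(-38525) = 12 + 38525 = 38537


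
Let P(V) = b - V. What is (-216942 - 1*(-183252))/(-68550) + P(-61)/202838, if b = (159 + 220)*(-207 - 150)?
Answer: -40620448/231742415 ≈ -0.17528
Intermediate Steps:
b = -135303 (b = 379*(-357) = -135303)
P(V) = -135303 - V
(-216942 - 1*(-183252))/(-68550) + P(-61)/202838 = (-216942 - 1*(-183252))/(-68550) + (-135303 - 1*(-61))/202838 = (-216942 + 183252)*(-1/68550) + (-135303 + 61)*(1/202838) = -33690*(-1/68550) - 135242*1/202838 = 1123/2285 - 67621/101419 = -40620448/231742415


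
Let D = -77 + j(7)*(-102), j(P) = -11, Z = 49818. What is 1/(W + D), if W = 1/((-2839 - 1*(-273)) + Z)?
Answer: 47252/49378341 ≈ 0.00095694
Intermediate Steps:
D = 1045 (D = -77 - 11*(-102) = -77 + 1122 = 1045)
W = 1/47252 (W = 1/((-2839 - 1*(-273)) + 49818) = 1/((-2839 + 273) + 49818) = 1/(-2566 + 49818) = 1/47252 ≈ 2.1163e-5)
1/(W + D) = 1/(1/47252 + 1045) = 1/(49378341/47252) = 47252/49378341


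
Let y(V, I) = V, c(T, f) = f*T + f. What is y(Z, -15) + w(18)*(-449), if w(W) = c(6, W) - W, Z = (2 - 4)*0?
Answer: -48492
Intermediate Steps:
c(T, f) = f + T*f (c(T, f) = T*f + f = f + T*f)
Z = 0 (Z = -2*0 = 0)
w(W) = 6*W (w(W) = W*(1 + 6) - W = W*7 - W = 7*W - W = 6*W)
y(Z, -15) + w(18)*(-449) = 0 + (6*18)*(-449) = 0 + 108*(-449) = 0 - 48492 = -48492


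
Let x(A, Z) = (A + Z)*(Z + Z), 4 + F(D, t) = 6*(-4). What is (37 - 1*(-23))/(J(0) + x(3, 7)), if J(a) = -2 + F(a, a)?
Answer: 6/11 ≈ 0.54545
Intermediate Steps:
F(D, t) = -28 (F(D, t) = -4 + 6*(-4) = -4 - 24 = -28)
x(A, Z) = 2*Z*(A + Z) (x(A, Z) = (A + Z)*(2*Z) = 2*Z*(A + Z))
J(a) = -30 (J(a) = -2 - 28 = -30)
(37 - 1*(-23))/(J(0) + x(3, 7)) = (37 - 1*(-23))/(-30 + 2*7*(3 + 7)) = (37 + 23)/(-30 + 2*7*10) = 60/(-30 + 140) = 60/110 = (1/110)*60 = 6/11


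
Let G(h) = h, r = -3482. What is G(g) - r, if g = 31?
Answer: 3513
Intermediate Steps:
G(g) - r = 31 - 1*(-3482) = 31 + 3482 = 3513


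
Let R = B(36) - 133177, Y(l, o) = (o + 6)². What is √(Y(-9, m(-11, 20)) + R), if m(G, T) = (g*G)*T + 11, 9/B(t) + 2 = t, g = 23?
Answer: √29245265138/34 ≈ 5029.8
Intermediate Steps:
B(t) = 9/(-2 + t)
m(G, T) = 11 + 23*G*T (m(G, T) = (23*G)*T + 11 = 23*G*T + 11 = 11 + 23*G*T)
Y(l, o) = (6 + o)²
R = -4528009/34 (R = 9/(-2 + 36) - 133177 = 9/34 - 133177 = -4528009/34 ≈ -1.3318e+5)
√(Y(-9, m(-11, 20)) + R) = √((6 + (11 + 23*(-11)*20))² - 4528009/34) = √((6 + (11 - 5060))² - 4528009/34) = √((6 - 5049)² - 4528009/34) = √((-5043)² - 4528009/34) = √(25431849 - 4528009/34) = √(860154857/34) = √29245265138/34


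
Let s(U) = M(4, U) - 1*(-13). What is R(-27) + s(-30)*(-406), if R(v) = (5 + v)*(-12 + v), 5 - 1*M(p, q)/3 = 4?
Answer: -5638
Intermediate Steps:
M(p, q) = 3 (M(p, q) = 15 - 3*4 = 15 - 12 = 3)
R(v) = (-12 + v)*(5 + v)
s(U) = 16 (s(U) = 3 - 1*(-13) = 3 + 13 = 16)
R(-27) + s(-30)*(-406) = (-60 + (-27)² - 7*(-27)) + 16*(-406) = (-60 + 729 + 189) - 6496 = 858 - 6496 = -5638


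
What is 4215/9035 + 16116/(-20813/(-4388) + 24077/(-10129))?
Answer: 1294429335371667/190033156807 ≈ 6811.6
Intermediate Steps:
4215/9035 + 16116/(-20813/(-4388) + 24077/(-10129)) = 4215*(1/9035) + 16116/(-20813*(-1/4388) + 24077*(-1/10129)) = 843/1807 + 16116/(20813/4388 - 24077/10129) = 843/1807 + 16116/(105165001/44446052) = 843/1807 + 16116*(44446052/105165001) = 843/1807 + 716292574032/105165001 = 1294429335371667/190033156807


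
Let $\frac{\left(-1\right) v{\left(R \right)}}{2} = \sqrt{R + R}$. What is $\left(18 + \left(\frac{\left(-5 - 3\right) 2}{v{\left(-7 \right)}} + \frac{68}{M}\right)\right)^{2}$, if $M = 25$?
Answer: $\frac{1858268}{4375} - \frac{592 i \sqrt{14}}{25} \approx 424.75 - 88.602 i$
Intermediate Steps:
$v{\left(R \right)} = - 2 \sqrt{2} \sqrt{R}$ ($v{\left(R \right)} = - 2 \sqrt{R + R} = - 2 \sqrt{2 R} = - 2 \sqrt{2} \sqrt{R}$)
$\left(18 + \left(\frac{\left(-5 - 3\right) 2}{v{\left(-7 \right)}} + \frac{68}{M}\right)\right)^{2} = \left(18 + \left(\frac{\left(-5 - 3\right) 2}{\left(-2\right) \sqrt{2} \sqrt{-7}} + \frac{68}{25}\right)\right)^{2} = \left(18 + \left(\frac{\left(-8\right) 2}{\left(-2\right) \sqrt{2} i \sqrt{7}} + 68 \cdot \frac{1}{25}\right)\right)^{2} = \left(18 + \left(- \frac{16}{\left(-2\right) i \sqrt{14}} + \frac{68}{25}\right)\right)^{2} = \left(18 + \left(- 16 \frac{i \sqrt{14}}{28} + \frac{68}{25}\right)\right)^{2} = \left(18 + \left(- \frac{4 i \sqrt{14}}{7} + \frac{68}{25}\right)\right)^{2} = \left(18 + \left(\frac{68}{25} - \frac{4 i \sqrt{14}}{7}\right)\right)^{2} = \left(\frac{518}{25} - \frac{4 i \sqrt{14}}{7}\right)^{2}$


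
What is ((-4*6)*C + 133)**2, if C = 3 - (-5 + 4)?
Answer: 1369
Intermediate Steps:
C = 4 (C = 3 - 1*(-1) = 3 + 1 = 4)
((-4*6)*C + 133)**2 = (-4*6*4 + 133)**2 = (-24*4 + 133)**2 = (-96 + 133)**2 = 37**2 = 1369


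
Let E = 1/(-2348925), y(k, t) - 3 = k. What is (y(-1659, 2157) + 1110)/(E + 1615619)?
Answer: -641256525/1897483929787 ≈ -0.00033795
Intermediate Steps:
y(k, t) = 3 + k
E = -1/2348925 ≈ -4.2573e-7
(y(-1659, 2157) + 1110)/(E + 1615619) = ((3 - 1659) + 1110)/(-1/2348925 + 1615619) = (-1656 + 1110)/(3794967859574/2348925) = -546*2348925/3794967859574 = -641256525/1897483929787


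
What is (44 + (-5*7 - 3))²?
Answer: 36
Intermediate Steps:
(44 + (-5*7 - 3))² = (44 + (-35 - 3))² = (44 - 38)² = 6² = 36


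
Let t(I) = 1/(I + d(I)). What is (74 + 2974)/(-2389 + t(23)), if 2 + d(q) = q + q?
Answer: -34036/26677 ≈ -1.2759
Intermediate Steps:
d(q) = -2 + 2*q (d(q) = -2 + (q + q) = -2 + 2*q)
t(I) = 1/(-2 + 3*I) (t(I) = 1/(I + (-2 + 2*I)) = 1/(-2 + 3*I))
(74 + 2974)/(-2389 + t(23)) = (74 + 2974)/(-2389 + 1/(-2 + 3*23)) = 3048/(-2389 + 1/(-2 + 69)) = 3048/(-2389 + 1/67) = 3048/(-160062/67) = 3048*(-67/160062) = -34036/26677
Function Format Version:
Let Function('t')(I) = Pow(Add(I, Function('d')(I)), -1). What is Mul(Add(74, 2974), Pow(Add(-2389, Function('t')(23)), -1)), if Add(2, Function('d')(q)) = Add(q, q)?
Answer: Rational(-34036, 26677) ≈ -1.2759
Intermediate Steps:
Function('d')(q) = Add(-2, Mul(2, q)) (Function('d')(q) = Add(-2, Add(q, q)) = Add(-2, Mul(2, q)))
Function('t')(I) = Pow(Add(-2, Mul(3, I)), -1) (Function('t')(I) = Pow(Add(I, Add(-2, Mul(2, I))), -1) = Pow(Add(-2, Mul(3, I)), -1))
Mul(Add(74, 2974), Pow(Add(-2389, Function('t')(23)), -1)) = Mul(Add(74, 2974), Pow(Add(-2389, Pow(Add(-2, Mul(3, 23)), -1)), -1)) = Mul(3048, Pow(Add(-2389, Pow(Add(-2, 69), -1)), -1)) = Mul(3048, Pow(Add(-2389, Pow(67, -1)), -1)) = Mul(3048, Pow(Add(-2389, Rational(1, 67)), -1)) = Mul(3048, Pow(Rational(-160062, 67), -1)) = Mul(3048, Rational(-67, 160062)) = Rational(-34036, 26677)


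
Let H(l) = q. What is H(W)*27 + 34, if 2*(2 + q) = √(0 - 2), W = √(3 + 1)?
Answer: -20 + 27*I*√2/2 ≈ -20.0 + 19.092*I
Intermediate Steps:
W = 2 (W = √4 = 2)
q = -2 + I*√2/2 (q = -2 + √(0 - 2)/2 = -2 + √(-2)/2 = -2 + (I*√2)/2 = -2 + I*√2/2 ≈ -2.0 + 0.70711*I)
H(l) = -2 + I*√2/2
H(W)*27 + 34 = (-2 + I*√2/2)*27 + 34 = (-54 + 27*I*√2/2) + 34 = -20 + 27*I*√2/2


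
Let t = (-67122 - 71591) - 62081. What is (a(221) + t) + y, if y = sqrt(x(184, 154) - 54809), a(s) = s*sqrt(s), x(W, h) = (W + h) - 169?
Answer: -200794 + 221*sqrt(221) + 4*I*sqrt(3415) ≈ -1.9751e+5 + 233.75*I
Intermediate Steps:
t = -200794 (t = -138713 - 62081 = -200794)
x(W, h) = -169 + W + h
a(s) = s**(3/2)
y = 4*I*sqrt(3415) (y = sqrt((-169 + 184 + 154) - 54809) = sqrt(169 - 54809) = sqrt(-54640) = 4*I*sqrt(3415) ≈ 233.75*I)
(a(221) + t) + y = (221**(3/2) - 200794) + 4*I*sqrt(3415) = (221*sqrt(221) - 200794) + 4*I*sqrt(3415) = (-200794 + 221*sqrt(221)) + 4*I*sqrt(3415) = -200794 + 221*sqrt(221) + 4*I*sqrt(3415)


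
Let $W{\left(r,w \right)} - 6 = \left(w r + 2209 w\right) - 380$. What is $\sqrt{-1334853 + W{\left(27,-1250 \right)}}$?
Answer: $i \sqrt{4130227} \approx 2032.3 i$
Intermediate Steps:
$W{\left(r,w \right)} = -374 + 2209 w + r w$ ($W{\left(r,w \right)} = 6 - \left(380 - 2209 w - w r\right) = 6 - \left(380 - 2209 w - r w\right) = 6 + \left(-380 + 2209 w + r w\right) = -374 + 2209 w + r w$)
$\sqrt{-1334853 + W{\left(27,-1250 \right)}} = \sqrt{-1334853 + \left(-374 + 2209 \left(-1250\right) + 27 \left(-1250\right)\right)} = \sqrt{-1334853 - 2795374} = \sqrt{-4130227} = i \sqrt{4130227}$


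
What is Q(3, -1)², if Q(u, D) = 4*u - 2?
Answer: 100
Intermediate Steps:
Q(u, D) = -2 + 4*u
Q(3, -1)² = (-2 + 4*3)² = (-2 + 12)² = 10² = 100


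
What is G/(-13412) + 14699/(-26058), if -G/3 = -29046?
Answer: -308473124/43686237 ≈ -7.0611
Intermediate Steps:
G = 87138 (G = -3*(-29046) = 87138)
G/(-13412) + 14699/(-26058) = 87138/(-13412) + 14699/(-26058) = 87138*(-1/13412) + 14699*(-1/26058) = -43569/6706 - 14699/26058 = -308473124/43686237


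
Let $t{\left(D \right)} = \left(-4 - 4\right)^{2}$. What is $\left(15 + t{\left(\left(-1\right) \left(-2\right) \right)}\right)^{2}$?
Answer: $6241$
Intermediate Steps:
$t{\left(D \right)} = 64$ ($t{\left(D \right)} = \left(-8\right)^{2} = 64$)
$\left(15 + t{\left(\left(-1\right) \left(-2\right) \right)}\right)^{2} = \left(15 + 64\right)^{2} = 79^{2} = 6241$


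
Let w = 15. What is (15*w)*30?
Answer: 6750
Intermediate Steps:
(15*w)*30 = (15*15)*30 = 225*30 = 6750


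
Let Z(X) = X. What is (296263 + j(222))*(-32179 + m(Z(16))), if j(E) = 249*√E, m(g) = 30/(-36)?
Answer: -57202163777/6 - 16025557*√222/2 ≈ -9.6531e+9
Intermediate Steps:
m(g) = -⅚ (m(g) = 30*(-1/36) = -⅚)
(296263 + j(222))*(-32179 + m(Z(16))) = (296263 + 249*√222)*(-32179 - ⅚) = (296263 + 249*√222)*(-193079/6) = -57202163777/6 - 16025557*√222/2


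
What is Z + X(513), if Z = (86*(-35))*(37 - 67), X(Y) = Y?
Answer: 90813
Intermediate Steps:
Z = 90300 (Z = -3010*(-30) = 90300)
Z + X(513) = 90300 + 513 = 90813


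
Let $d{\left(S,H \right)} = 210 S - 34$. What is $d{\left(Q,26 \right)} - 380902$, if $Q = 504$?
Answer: $-275096$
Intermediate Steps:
$d{\left(S,H \right)} = -34 + 210 S$ ($d{\left(S,H \right)} = 210 S - 34 = -34 + 210 S$)
$d{\left(Q,26 \right)} - 380902 = \left(-34 + 210 \cdot 504\right) - 380902 = \left(-34 + 105840\right) - 380902 = 105806 - 380902 = -275096$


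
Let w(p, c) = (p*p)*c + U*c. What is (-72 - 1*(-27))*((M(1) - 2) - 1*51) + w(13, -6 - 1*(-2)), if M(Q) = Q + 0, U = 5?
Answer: 1644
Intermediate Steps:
w(p, c) = 5*c + c*p² (w(p, c) = (p*p)*c + 5*c = p²*c + 5*c = c*p² + 5*c = 5*c + c*p²)
M(Q) = Q
(-72 - 1*(-27))*((M(1) - 2) - 1*51) + w(13, -6 - 1*(-2)) = (-72 - 1*(-27))*((1 - 2) - 1*51) + (-6 - 1*(-2))*(5 + 13²) = (-72 + 27)*(-1 - 51) + (-6 + 2)*(5 + 169) = -45*(-52) - 4*174 = 2340 - 696 = 1644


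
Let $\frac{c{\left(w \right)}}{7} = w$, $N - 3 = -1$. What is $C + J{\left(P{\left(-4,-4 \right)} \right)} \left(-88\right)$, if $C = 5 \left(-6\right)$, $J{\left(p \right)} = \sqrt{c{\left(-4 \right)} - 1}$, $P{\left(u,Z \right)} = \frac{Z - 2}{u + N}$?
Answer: $-30 - 88 i \sqrt{29} \approx -30.0 - 473.89 i$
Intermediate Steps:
$N = 2$ ($N = 3 - 1 = 2$)
$c{\left(w \right)} = 7 w$
$P{\left(u,Z \right)} = \frac{-2 + Z}{2 + u}$ ($P{\left(u,Z \right)} = \frac{Z - 2}{u + 2} = \frac{-2 + Z}{2 + u}$)
$J{\left(p \right)} = i \sqrt{29}$ ($J{\left(p \right)} = \sqrt{7 \left(-4\right) - 1} = \sqrt{-28 - 1} = \sqrt{-29} = i \sqrt{29}$)
$C = -30$
$C + J{\left(P{\left(-4,-4 \right)} \right)} \left(-88\right) = -30 + i \sqrt{29} \left(-88\right) = -30 - 88 i \sqrt{29}$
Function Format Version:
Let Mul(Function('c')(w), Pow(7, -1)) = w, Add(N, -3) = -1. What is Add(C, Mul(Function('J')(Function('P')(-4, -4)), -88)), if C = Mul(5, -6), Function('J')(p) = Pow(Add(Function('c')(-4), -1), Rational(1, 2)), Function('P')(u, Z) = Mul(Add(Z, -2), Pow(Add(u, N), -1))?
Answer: Add(-30, Mul(-88, I, Pow(29, Rational(1, 2)))) ≈ Add(-30.000, Mul(-473.89, I))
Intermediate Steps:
N = 2 (N = Add(3, -1) = 2)
Function('c')(w) = Mul(7, w)
Function('P')(u, Z) = Mul(Pow(Add(2, u), -1), Add(-2, Z)) (Function('P')(u, Z) = Mul(Add(Z, -2), Pow(Add(u, 2), -1)) = Mul(Add(-2, Z), Pow(Add(2, u), -1)) = Mul(Pow(Add(2, u), -1), Add(-2, Z)))
Function('J')(p) = Mul(I, Pow(29, Rational(1, 2))) (Function('J')(p) = Pow(Add(Mul(7, -4), -1), Rational(1, 2)) = Pow(Add(-28, -1), Rational(1, 2)) = Pow(-29, Rational(1, 2)) = Mul(I, Pow(29, Rational(1, 2))))
C = -30
Add(C, Mul(Function('J')(Function('P')(-4, -4)), -88)) = Add(-30, Mul(Mul(I, Pow(29, Rational(1, 2))), -88)) = Add(-30, Mul(-88, I, Pow(29, Rational(1, 2))))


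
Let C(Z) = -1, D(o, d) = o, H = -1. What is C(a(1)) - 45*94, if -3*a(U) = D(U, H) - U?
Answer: -4231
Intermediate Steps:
a(U) = 0 (a(U) = -(U - U)/3 = -⅓*0 = 0)
C(a(1)) - 45*94 = -1 - 45*94 = -1 - 4230 = -4231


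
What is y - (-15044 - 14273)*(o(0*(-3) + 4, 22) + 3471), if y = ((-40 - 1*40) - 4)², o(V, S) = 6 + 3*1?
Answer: 102030216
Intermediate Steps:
o(V, S) = 9 (o(V, S) = 6 + 3 = 9)
y = 7056 (y = ((-40 - 40) - 4)² = (-80 - 4)² = (-84)² = 7056)
y - (-15044 - 14273)*(o(0*(-3) + 4, 22) + 3471) = 7056 - (-15044 - 14273)*(9 + 3471) = 7056 - (-29317)*3480 = 7056 - 1*(-102023160) = 7056 + 102023160 = 102030216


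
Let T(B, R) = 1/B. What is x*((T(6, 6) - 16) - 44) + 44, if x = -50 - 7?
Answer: 6909/2 ≈ 3454.5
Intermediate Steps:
x = -57
x*((T(6, 6) - 16) - 44) + 44 = -57*((1/6 - 16) - 44) + 44 = -57*((⅙ - 16) - 44) + 44 = -57*(-95/6 - 44) + 44 = -57*(-359/6) + 44 = 6821/2 + 44 = 6909/2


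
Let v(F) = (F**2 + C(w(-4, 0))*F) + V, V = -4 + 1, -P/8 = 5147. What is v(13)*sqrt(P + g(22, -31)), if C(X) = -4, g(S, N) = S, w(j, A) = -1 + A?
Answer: 2166*I*sqrt(114) ≈ 23127.0*I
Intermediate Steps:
P = -41176 (P = -8*5147 = -41176)
V = -3
v(F) = -3 + F**2 - 4*F (v(F) = (F**2 - 4*F) - 3 = -3 + F**2 - 4*F)
v(13)*sqrt(P + g(22, -31)) = (-3 + 13**2 - 4*13)*sqrt(-41176 + 22) = (-3 + 169 - 52)*sqrt(-41154) = 114*(19*I*sqrt(114)) = 2166*I*sqrt(114)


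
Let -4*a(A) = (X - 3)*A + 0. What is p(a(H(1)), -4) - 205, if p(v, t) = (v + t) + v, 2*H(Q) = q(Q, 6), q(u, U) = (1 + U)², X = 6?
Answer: -983/4 ≈ -245.75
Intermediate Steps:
H(Q) = 49/2 (H(Q) = (1 + 6)²/2 = (½)*7² = (½)*49 = 49/2)
a(A) = -3*A/4 (a(A) = -((6 - 3)*A + 0)/4 = -(3*A + 0)/4 = -3*A/4)
p(v, t) = t + 2*v (p(v, t) = (t + v) + v = t + 2*v)
p(a(H(1)), -4) - 205 = (-4 + 2*(-¾*49/2)) - 205 = (-4 + 2*(-147/8)) - 205 = (-4 - 147/4) - 205 = -163/4 - 205 = -983/4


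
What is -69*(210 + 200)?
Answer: -28290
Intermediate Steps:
-69*(210 + 200) = -69*410 = -28290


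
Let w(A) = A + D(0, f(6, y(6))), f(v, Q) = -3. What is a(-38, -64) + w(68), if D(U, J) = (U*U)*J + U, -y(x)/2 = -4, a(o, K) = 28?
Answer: 96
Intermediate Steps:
y(x) = 8 (y(x) = -2*(-4) = 8)
D(U, J) = U + J*U² (D(U, J) = U²*J + U = J*U² + U = U + J*U²)
w(A) = A (w(A) = A + 0*(1 - 3*0) = A + 0*(1 + 0) = A + 0*1 = A + 0 = A)
a(-38, -64) + w(68) = 28 + 68 = 96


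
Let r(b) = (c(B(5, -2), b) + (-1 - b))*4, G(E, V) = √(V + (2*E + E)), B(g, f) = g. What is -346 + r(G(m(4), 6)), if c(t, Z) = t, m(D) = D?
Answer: -330 - 12*√2 ≈ -346.97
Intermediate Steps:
G(E, V) = √(V + 3*E)
r(b) = 16 - 4*b (r(b) = (5 + (-1 - b))*4 = (4 - b)*4 = 16 - 4*b)
-346 + r(G(m(4), 6)) = -346 + (16 - 4*√(6 + 3*4)) = -346 + (16 - 4*√(6 + 12)) = -346 + (16 - 12*√2) = -330 - 12*√2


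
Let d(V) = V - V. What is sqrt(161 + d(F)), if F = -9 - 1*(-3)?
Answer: sqrt(161) ≈ 12.689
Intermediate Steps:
F = -6 (F = -9 + 3 = -6)
d(V) = 0
sqrt(161 + d(F)) = sqrt(161 + 0) = sqrt(161)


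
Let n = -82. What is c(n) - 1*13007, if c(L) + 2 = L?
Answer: -13091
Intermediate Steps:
c(L) = -2 + L
c(n) - 1*13007 = (-2 - 82) - 1*13007 = -84 - 13007 = -13091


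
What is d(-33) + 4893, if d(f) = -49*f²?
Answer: -48468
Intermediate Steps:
d(-33) + 4893 = -49*(-33)² + 4893 = -49*1089 + 4893 = -53361 + 4893 = -48468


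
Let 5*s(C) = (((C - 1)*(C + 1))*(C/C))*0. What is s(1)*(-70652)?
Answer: 0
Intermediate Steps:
s(C) = 0 (s(C) = ((((C - 1)*(C + 1))*(C/C))*0)/5 = ((((-1 + C)*(1 + C))*1)*0)/5 = ((((1 + C)*(-1 + C))*1)*0)/5 = (((1 + C)*(-1 + C))*0)/5 = (1/5)*0 = 0)
s(1)*(-70652) = 0*(-70652) = 0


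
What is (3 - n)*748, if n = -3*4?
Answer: 11220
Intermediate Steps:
n = -12
(3 - n)*748 = (3 - 1*(-12))*748 = (3 + 12)*748 = 15*748 = 11220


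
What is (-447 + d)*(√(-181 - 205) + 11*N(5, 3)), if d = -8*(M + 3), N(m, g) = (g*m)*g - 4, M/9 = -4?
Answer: -82533 - 183*I*√386 ≈ -82533.0 - 3595.4*I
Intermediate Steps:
M = -36 (M = 9*(-4) = -36)
N(m, g) = -4 + m*g² (N(m, g) = m*g² - 4 = -4 + m*g²)
d = 264 (d = -8*(-36 + 3) = -8*(-33) = 264)
(-447 + d)*(√(-181 - 205) + 11*N(5, 3)) = (-447 + 264)*(√(-181 - 205) + 11*(-4 + 5*3²)) = -183*(√(-386) + 11*(-4 + 5*9)) = -183*(I*√386 + 11*(-4 + 45)) = -183*(I*√386 + 11*41) = -183*(I*√386 + 451) = -183*(451 + I*√386) = -82533 - 183*I*√386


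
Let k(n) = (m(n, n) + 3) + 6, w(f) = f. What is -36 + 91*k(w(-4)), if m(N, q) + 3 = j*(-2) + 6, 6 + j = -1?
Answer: 2330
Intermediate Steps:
j = -7 (j = -6 - 1 = -7)
m(N, q) = 17 (m(N, q) = -3 + (-7*(-2) + 6) = -3 + (14 + 6) = -3 + 20 = 17)
k(n) = 26 (k(n) = (17 + 3) + 6 = 20 + 6 = 26)
-36 + 91*k(w(-4)) = -36 + 91*26 = -36 + 2366 = 2330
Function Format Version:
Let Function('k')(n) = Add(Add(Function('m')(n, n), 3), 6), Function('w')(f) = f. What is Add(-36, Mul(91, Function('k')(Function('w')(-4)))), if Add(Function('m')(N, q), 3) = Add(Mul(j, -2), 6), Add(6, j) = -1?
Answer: 2330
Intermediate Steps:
j = -7 (j = Add(-6, -1) = -7)
Function('m')(N, q) = 17 (Function('m')(N, q) = Add(-3, Add(Mul(-7, -2), 6)) = Add(-3, Add(14, 6)) = Add(-3, 20) = 17)
Function('k')(n) = 26 (Function('k')(n) = Add(Add(17, 3), 6) = Add(20, 6) = 26)
Add(-36, Mul(91, Function('k')(Function('w')(-4)))) = Add(-36, Mul(91, 26)) = Add(-36, 2366) = 2330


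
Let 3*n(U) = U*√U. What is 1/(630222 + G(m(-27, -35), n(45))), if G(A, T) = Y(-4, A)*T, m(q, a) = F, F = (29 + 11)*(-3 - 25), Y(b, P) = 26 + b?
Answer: 105037/66195811464 - 55*√5/22065270488 ≈ 1.5812e-6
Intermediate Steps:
n(U) = U^(3/2)/3 (n(U) = (U*√U)/3 = U^(3/2)/3)
F = -1120 (F = 40*(-28) = -1120)
m(q, a) = -1120
G(A, T) = 22*T (G(A, T) = (26 - 4)*T = 22*T)
1/(630222 + G(m(-27, -35), n(45))) = 1/(630222 + 22*(45^(3/2)/3)) = 1/(630222 + 22*((135*√5)/3)) = 1/(630222 + 22*(45*√5)) = 1/(630222 + 990*√5)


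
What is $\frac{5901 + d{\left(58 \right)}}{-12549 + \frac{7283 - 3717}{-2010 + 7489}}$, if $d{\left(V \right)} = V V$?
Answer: $- \frac{10152587}{13750481} \approx -0.73834$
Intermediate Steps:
$d{\left(V \right)} = V^{2}$
$\frac{5901 + d{\left(58 \right)}}{-12549 + \frac{7283 - 3717}{-2010 + 7489}} = \frac{5901 + 58^{2}}{-12549 + \frac{7283 - 3717}{-2010 + 7489}} = \frac{5901 + 3364}{-12549 + \frac{3566}{5479}} = \frac{9265}{-12549 + 3566 \cdot \frac{1}{5479}} = \frac{9265}{-12549 + \frac{3566}{5479}} = \frac{9265}{- \frac{68752405}{5479}} = 9265 \left(- \frac{5479}{68752405}\right) = - \frac{10152587}{13750481}$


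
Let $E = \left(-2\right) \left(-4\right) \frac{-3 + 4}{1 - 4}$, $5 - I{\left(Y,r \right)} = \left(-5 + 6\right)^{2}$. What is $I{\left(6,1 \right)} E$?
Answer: $- \frac{32}{3} \approx -10.667$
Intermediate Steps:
$I{\left(Y,r \right)} = 4$ ($I{\left(Y,r \right)} = 5 - \left(-5 + 6\right)^{2} = 5 - 1^{2} = 5 - 1 = 4$)
$E = - \frac{8}{3}$ ($E = 8 \cdot 1 \frac{1}{-3} = 8 \cdot 1 \left(- \frac{1}{3}\right) = 8 \left(- \frac{1}{3}\right) = - \frac{8}{3} \approx -2.6667$)
$I{\left(6,1 \right)} E = 4 \left(- \frac{8}{3}\right) = - \frac{32}{3}$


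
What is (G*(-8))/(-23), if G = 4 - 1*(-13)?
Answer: 136/23 ≈ 5.9130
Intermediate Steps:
G = 17 (G = 4 + 13 = 17)
(G*(-8))/(-23) = (17*(-8))/(-23) = -136*(-1/23) = 136/23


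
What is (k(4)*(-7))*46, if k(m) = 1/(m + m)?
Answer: -161/4 ≈ -40.250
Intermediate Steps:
k(m) = 1/(2*m)
(k(4)*(-7))*46 = (((½)/4)*(-7))*46 = (((½)*(¼))*(-7))*46 = ((⅛)*(-7))*46 = -7/8*46 = -161/4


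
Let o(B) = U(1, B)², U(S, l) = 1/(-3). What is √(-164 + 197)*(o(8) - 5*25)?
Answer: -1124*√33/9 ≈ -717.43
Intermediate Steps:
U(S, l) = -⅓
o(B) = ⅑ (o(B) = (-⅓)² = ⅑)
√(-164 + 197)*(o(8) - 5*25) = √(-164 + 197)*(⅑ - 5*25) = √33*(⅑ - 125) = √33*(-1124/9) = -1124*√33/9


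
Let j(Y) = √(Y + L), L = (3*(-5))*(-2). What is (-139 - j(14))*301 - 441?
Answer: -42280 - 602*√11 ≈ -44277.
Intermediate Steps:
L = 30 (L = -15*(-2) = 30)
j(Y) = √(30 + Y) (j(Y) = √(Y + 30) = √(30 + Y))
(-139 - j(14))*301 - 441 = (-139 - √(30 + 14))*301 - 441 = (-139 - √44)*301 - 441 = (-139 - 2*√11)*301 - 441 = (-41839 - 602*√11) - 441 = -42280 - 602*√11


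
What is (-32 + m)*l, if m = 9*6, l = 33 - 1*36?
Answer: -66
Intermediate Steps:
l = -3 (l = 33 - 36 = -3)
m = 54
(-32 + m)*l = (-32 + 54)*(-3) = 22*(-3) = -66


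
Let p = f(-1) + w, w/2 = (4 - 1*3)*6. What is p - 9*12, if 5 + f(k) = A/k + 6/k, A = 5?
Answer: -112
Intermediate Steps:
w = 12 (w = 2*((4 - 1*3)*6) = 2*((4 - 3)*6) = 2*(1*6) = 2*6 = 12)
f(k) = -5 + 11/k (f(k) = -5 + (5/k + 6/k) = -5 + 11/k)
p = -4 (p = (-5 + 11/(-1)) + 12 = (-5 + 11*(-1)) + 12 = (-5 - 11) + 12 = -16 + 12 = -4)
p - 9*12 = -4 - 9*12 = -4 - 108 = -112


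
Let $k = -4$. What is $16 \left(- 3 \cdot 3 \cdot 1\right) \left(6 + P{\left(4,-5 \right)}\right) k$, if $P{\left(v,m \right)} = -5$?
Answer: $576$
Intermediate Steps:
$16 \left(- 3 \cdot 3 \cdot 1\right) \left(6 + P{\left(4,-5 \right)}\right) k = 16 \left(- 3 \cdot 3 \cdot 1\right) \left(6 - 5\right) \left(-4\right) = 16 \left(\left(-3\right) 3\right) 1 \left(-4\right) = 16 \left(-9\right) \left(-4\right) = \left(-144\right) \left(-4\right) = 576$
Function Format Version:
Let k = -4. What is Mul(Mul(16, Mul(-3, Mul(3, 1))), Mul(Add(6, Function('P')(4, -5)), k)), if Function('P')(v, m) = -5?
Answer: 576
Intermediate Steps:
Mul(Mul(16, Mul(-3, Mul(3, 1))), Mul(Add(6, Function('P')(4, -5)), k)) = Mul(Mul(16, Mul(-3, Mul(3, 1))), Mul(Add(6, -5), -4)) = Mul(Mul(16, Mul(-3, 3)), Mul(1, -4)) = Mul(Mul(16, -9), -4) = Mul(-144, -4) = 576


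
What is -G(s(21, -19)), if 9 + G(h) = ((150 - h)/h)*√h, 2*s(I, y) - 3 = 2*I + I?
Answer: 9 - 39*√33/11 ≈ -11.367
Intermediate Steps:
s(I, y) = 3/2 + 3*I/2 (s(I, y) = 3/2 + (2*I + I)/2 = 3/2 + (3*I)/2 = 3/2 + 3*I/2)
G(h) = -9 + (150 - h)/√h (G(h) = -9 + ((150 - h)/h)*√h = -9 + (150 - h)/√h)
-G(s(21, -19)) = -(-9 - √(3/2 + (3/2)*21) + 150/√(3/2 + (3/2)*21)) = -(-9 - √(3/2 + 63/2) + 150/√(3/2 + 63/2)) = -(-9 - √33 + 150/√33) = -(-9 - √33 + 150*(√33/33)) = -(-9 - √33 + 50*√33/11) = -(-9 + 39*√33/11) = 9 - 39*√33/11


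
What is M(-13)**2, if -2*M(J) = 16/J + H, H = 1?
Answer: 9/676 ≈ 0.013314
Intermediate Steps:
M(J) = -1/2 - 8/J (M(J) = -(16/J + 1)/2 = -(1 + 16/J)/2 = -1/2 - 8/J)
M(-13)**2 = ((1/2)*(-16 - 1*(-13))/(-13))**2 = ((1/2)*(-1/13)*(-16 + 13))**2 = ((1/2)*(-1/13)*(-3))**2 = (3/26)**2 = 9/676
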